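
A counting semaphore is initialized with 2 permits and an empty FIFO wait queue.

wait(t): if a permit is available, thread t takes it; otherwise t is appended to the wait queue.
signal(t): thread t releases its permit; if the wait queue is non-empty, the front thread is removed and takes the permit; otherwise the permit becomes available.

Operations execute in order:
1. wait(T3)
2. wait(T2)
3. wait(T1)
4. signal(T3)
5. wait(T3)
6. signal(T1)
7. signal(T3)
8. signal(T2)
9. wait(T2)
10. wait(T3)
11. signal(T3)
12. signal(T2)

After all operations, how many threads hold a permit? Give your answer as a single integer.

Answer: 0

Derivation:
Step 1: wait(T3) -> count=1 queue=[] holders={T3}
Step 2: wait(T2) -> count=0 queue=[] holders={T2,T3}
Step 3: wait(T1) -> count=0 queue=[T1] holders={T2,T3}
Step 4: signal(T3) -> count=0 queue=[] holders={T1,T2}
Step 5: wait(T3) -> count=0 queue=[T3] holders={T1,T2}
Step 6: signal(T1) -> count=0 queue=[] holders={T2,T3}
Step 7: signal(T3) -> count=1 queue=[] holders={T2}
Step 8: signal(T2) -> count=2 queue=[] holders={none}
Step 9: wait(T2) -> count=1 queue=[] holders={T2}
Step 10: wait(T3) -> count=0 queue=[] holders={T2,T3}
Step 11: signal(T3) -> count=1 queue=[] holders={T2}
Step 12: signal(T2) -> count=2 queue=[] holders={none}
Final holders: {none} -> 0 thread(s)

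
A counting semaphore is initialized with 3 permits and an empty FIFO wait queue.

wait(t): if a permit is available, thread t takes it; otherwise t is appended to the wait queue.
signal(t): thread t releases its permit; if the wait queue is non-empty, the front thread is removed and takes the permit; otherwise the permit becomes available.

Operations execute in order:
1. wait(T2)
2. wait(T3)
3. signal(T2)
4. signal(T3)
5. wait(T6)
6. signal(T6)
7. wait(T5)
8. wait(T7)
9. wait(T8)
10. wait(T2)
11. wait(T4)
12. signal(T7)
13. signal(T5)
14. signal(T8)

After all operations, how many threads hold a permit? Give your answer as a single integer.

Answer: 2

Derivation:
Step 1: wait(T2) -> count=2 queue=[] holders={T2}
Step 2: wait(T3) -> count=1 queue=[] holders={T2,T3}
Step 3: signal(T2) -> count=2 queue=[] holders={T3}
Step 4: signal(T3) -> count=3 queue=[] holders={none}
Step 5: wait(T6) -> count=2 queue=[] holders={T6}
Step 6: signal(T6) -> count=3 queue=[] holders={none}
Step 7: wait(T5) -> count=2 queue=[] holders={T5}
Step 8: wait(T7) -> count=1 queue=[] holders={T5,T7}
Step 9: wait(T8) -> count=0 queue=[] holders={T5,T7,T8}
Step 10: wait(T2) -> count=0 queue=[T2] holders={T5,T7,T8}
Step 11: wait(T4) -> count=0 queue=[T2,T4] holders={T5,T7,T8}
Step 12: signal(T7) -> count=0 queue=[T4] holders={T2,T5,T8}
Step 13: signal(T5) -> count=0 queue=[] holders={T2,T4,T8}
Step 14: signal(T8) -> count=1 queue=[] holders={T2,T4}
Final holders: {T2,T4} -> 2 thread(s)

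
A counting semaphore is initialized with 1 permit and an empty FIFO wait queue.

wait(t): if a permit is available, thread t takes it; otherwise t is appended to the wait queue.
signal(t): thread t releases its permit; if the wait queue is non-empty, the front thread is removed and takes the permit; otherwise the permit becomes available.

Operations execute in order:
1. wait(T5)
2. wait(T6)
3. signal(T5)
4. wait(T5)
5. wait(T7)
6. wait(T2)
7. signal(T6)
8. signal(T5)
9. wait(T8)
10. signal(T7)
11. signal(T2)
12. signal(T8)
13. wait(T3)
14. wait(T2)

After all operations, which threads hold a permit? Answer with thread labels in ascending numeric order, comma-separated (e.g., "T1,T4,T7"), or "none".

Answer: T3

Derivation:
Step 1: wait(T5) -> count=0 queue=[] holders={T5}
Step 2: wait(T6) -> count=0 queue=[T6] holders={T5}
Step 3: signal(T5) -> count=0 queue=[] holders={T6}
Step 4: wait(T5) -> count=0 queue=[T5] holders={T6}
Step 5: wait(T7) -> count=0 queue=[T5,T7] holders={T6}
Step 6: wait(T2) -> count=0 queue=[T5,T7,T2] holders={T6}
Step 7: signal(T6) -> count=0 queue=[T7,T2] holders={T5}
Step 8: signal(T5) -> count=0 queue=[T2] holders={T7}
Step 9: wait(T8) -> count=0 queue=[T2,T8] holders={T7}
Step 10: signal(T7) -> count=0 queue=[T8] holders={T2}
Step 11: signal(T2) -> count=0 queue=[] holders={T8}
Step 12: signal(T8) -> count=1 queue=[] holders={none}
Step 13: wait(T3) -> count=0 queue=[] holders={T3}
Step 14: wait(T2) -> count=0 queue=[T2] holders={T3}
Final holders: T3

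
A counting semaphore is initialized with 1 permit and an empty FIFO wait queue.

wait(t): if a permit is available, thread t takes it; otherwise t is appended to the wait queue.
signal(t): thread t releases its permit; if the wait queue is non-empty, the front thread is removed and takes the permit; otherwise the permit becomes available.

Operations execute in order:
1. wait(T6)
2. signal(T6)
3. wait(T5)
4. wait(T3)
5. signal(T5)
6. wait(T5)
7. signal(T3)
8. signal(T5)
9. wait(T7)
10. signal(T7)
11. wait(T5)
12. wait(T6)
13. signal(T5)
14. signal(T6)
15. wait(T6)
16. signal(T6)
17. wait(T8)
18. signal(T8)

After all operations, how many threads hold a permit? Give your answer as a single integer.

Answer: 0

Derivation:
Step 1: wait(T6) -> count=0 queue=[] holders={T6}
Step 2: signal(T6) -> count=1 queue=[] holders={none}
Step 3: wait(T5) -> count=0 queue=[] holders={T5}
Step 4: wait(T3) -> count=0 queue=[T3] holders={T5}
Step 5: signal(T5) -> count=0 queue=[] holders={T3}
Step 6: wait(T5) -> count=0 queue=[T5] holders={T3}
Step 7: signal(T3) -> count=0 queue=[] holders={T5}
Step 8: signal(T5) -> count=1 queue=[] holders={none}
Step 9: wait(T7) -> count=0 queue=[] holders={T7}
Step 10: signal(T7) -> count=1 queue=[] holders={none}
Step 11: wait(T5) -> count=0 queue=[] holders={T5}
Step 12: wait(T6) -> count=0 queue=[T6] holders={T5}
Step 13: signal(T5) -> count=0 queue=[] holders={T6}
Step 14: signal(T6) -> count=1 queue=[] holders={none}
Step 15: wait(T6) -> count=0 queue=[] holders={T6}
Step 16: signal(T6) -> count=1 queue=[] holders={none}
Step 17: wait(T8) -> count=0 queue=[] holders={T8}
Step 18: signal(T8) -> count=1 queue=[] holders={none}
Final holders: {none} -> 0 thread(s)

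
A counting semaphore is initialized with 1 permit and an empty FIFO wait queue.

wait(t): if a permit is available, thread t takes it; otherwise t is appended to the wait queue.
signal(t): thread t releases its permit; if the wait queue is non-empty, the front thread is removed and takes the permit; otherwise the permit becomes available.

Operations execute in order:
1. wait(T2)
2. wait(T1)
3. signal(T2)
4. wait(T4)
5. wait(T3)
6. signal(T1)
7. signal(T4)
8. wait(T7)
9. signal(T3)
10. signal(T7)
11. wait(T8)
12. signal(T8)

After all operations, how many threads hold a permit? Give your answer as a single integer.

Step 1: wait(T2) -> count=0 queue=[] holders={T2}
Step 2: wait(T1) -> count=0 queue=[T1] holders={T2}
Step 3: signal(T2) -> count=0 queue=[] holders={T1}
Step 4: wait(T4) -> count=0 queue=[T4] holders={T1}
Step 5: wait(T3) -> count=0 queue=[T4,T3] holders={T1}
Step 6: signal(T1) -> count=0 queue=[T3] holders={T4}
Step 7: signal(T4) -> count=0 queue=[] holders={T3}
Step 8: wait(T7) -> count=0 queue=[T7] holders={T3}
Step 9: signal(T3) -> count=0 queue=[] holders={T7}
Step 10: signal(T7) -> count=1 queue=[] holders={none}
Step 11: wait(T8) -> count=0 queue=[] holders={T8}
Step 12: signal(T8) -> count=1 queue=[] holders={none}
Final holders: {none} -> 0 thread(s)

Answer: 0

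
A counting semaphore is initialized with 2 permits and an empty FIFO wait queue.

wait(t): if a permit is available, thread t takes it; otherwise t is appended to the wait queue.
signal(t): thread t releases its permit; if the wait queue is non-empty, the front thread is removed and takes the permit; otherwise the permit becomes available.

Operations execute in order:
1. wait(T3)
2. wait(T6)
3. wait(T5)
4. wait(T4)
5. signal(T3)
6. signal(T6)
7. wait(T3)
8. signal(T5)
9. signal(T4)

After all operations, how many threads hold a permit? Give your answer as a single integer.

Step 1: wait(T3) -> count=1 queue=[] holders={T3}
Step 2: wait(T6) -> count=0 queue=[] holders={T3,T6}
Step 3: wait(T5) -> count=0 queue=[T5] holders={T3,T6}
Step 4: wait(T4) -> count=0 queue=[T5,T4] holders={T3,T6}
Step 5: signal(T3) -> count=0 queue=[T4] holders={T5,T6}
Step 6: signal(T6) -> count=0 queue=[] holders={T4,T5}
Step 7: wait(T3) -> count=0 queue=[T3] holders={T4,T5}
Step 8: signal(T5) -> count=0 queue=[] holders={T3,T4}
Step 9: signal(T4) -> count=1 queue=[] holders={T3}
Final holders: {T3} -> 1 thread(s)

Answer: 1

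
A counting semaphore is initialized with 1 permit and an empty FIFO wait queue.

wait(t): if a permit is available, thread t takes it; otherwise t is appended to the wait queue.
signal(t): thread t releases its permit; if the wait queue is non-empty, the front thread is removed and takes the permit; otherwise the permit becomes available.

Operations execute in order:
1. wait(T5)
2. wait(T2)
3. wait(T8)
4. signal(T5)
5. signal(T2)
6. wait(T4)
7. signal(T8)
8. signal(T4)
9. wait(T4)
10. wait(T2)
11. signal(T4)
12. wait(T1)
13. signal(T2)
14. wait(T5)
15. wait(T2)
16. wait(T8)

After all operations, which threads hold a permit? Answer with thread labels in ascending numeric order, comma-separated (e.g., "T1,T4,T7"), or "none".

Answer: T1

Derivation:
Step 1: wait(T5) -> count=0 queue=[] holders={T5}
Step 2: wait(T2) -> count=0 queue=[T2] holders={T5}
Step 3: wait(T8) -> count=0 queue=[T2,T8] holders={T5}
Step 4: signal(T5) -> count=0 queue=[T8] holders={T2}
Step 5: signal(T2) -> count=0 queue=[] holders={T8}
Step 6: wait(T4) -> count=0 queue=[T4] holders={T8}
Step 7: signal(T8) -> count=0 queue=[] holders={T4}
Step 8: signal(T4) -> count=1 queue=[] holders={none}
Step 9: wait(T4) -> count=0 queue=[] holders={T4}
Step 10: wait(T2) -> count=0 queue=[T2] holders={T4}
Step 11: signal(T4) -> count=0 queue=[] holders={T2}
Step 12: wait(T1) -> count=0 queue=[T1] holders={T2}
Step 13: signal(T2) -> count=0 queue=[] holders={T1}
Step 14: wait(T5) -> count=0 queue=[T5] holders={T1}
Step 15: wait(T2) -> count=0 queue=[T5,T2] holders={T1}
Step 16: wait(T8) -> count=0 queue=[T5,T2,T8] holders={T1}
Final holders: T1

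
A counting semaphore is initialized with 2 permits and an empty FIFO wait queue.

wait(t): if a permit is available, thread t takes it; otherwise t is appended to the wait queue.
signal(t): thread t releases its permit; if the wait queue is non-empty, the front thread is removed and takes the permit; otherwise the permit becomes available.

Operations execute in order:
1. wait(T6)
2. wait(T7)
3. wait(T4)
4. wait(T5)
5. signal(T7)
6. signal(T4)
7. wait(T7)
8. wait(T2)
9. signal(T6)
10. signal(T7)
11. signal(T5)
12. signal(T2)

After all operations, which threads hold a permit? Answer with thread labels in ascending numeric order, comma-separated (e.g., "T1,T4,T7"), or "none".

Step 1: wait(T6) -> count=1 queue=[] holders={T6}
Step 2: wait(T7) -> count=0 queue=[] holders={T6,T7}
Step 3: wait(T4) -> count=0 queue=[T4] holders={T6,T7}
Step 4: wait(T5) -> count=0 queue=[T4,T5] holders={T6,T7}
Step 5: signal(T7) -> count=0 queue=[T5] holders={T4,T6}
Step 6: signal(T4) -> count=0 queue=[] holders={T5,T6}
Step 7: wait(T7) -> count=0 queue=[T7] holders={T5,T6}
Step 8: wait(T2) -> count=0 queue=[T7,T2] holders={T5,T6}
Step 9: signal(T6) -> count=0 queue=[T2] holders={T5,T7}
Step 10: signal(T7) -> count=0 queue=[] holders={T2,T5}
Step 11: signal(T5) -> count=1 queue=[] holders={T2}
Step 12: signal(T2) -> count=2 queue=[] holders={none}
Final holders: none

Answer: none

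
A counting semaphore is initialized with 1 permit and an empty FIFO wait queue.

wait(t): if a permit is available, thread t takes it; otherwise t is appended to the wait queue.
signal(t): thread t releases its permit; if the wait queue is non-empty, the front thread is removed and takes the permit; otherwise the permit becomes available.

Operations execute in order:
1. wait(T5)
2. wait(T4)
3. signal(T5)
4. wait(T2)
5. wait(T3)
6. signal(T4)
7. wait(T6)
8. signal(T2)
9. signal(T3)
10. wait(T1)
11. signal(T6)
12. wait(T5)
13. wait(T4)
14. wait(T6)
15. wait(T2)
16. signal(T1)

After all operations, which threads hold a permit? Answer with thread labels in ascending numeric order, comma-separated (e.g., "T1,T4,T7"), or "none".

Answer: T5

Derivation:
Step 1: wait(T5) -> count=0 queue=[] holders={T5}
Step 2: wait(T4) -> count=0 queue=[T4] holders={T5}
Step 3: signal(T5) -> count=0 queue=[] holders={T4}
Step 4: wait(T2) -> count=0 queue=[T2] holders={T4}
Step 5: wait(T3) -> count=0 queue=[T2,T3] holders={T4}
Step 6: signal(T4) -> count=0 queue=[T3] holders={T2}
Step 7: wait(T6) -> count=0 queue=[T3,T6] holders={T2}
Step 8: signal(T2) -> count=0 queue=[T6] holders={T3}
Step 9: signal(T3) -> count=0 queue=[] holders={T6}
Step 10: wait(T1) -> count=0 queue=[T1] holders={T6}
Step 11: signal(T6) -> count=0 queue=[] holders={T1}
Step 12: wait(T5) -> count=0 queue=[T5] holders={T1}
Step 13: wait(T4) -> count=0 queue=[T5,T4] holders={T1}
Step 14: wait(T6) -> count=0 queue=[T5,T4,T6] holders={T1}
Step 15: wait(T2) -> count=0 queue=[T5,T4,T6,T2] holders={T1}
Step 16: signal(T1) -> count=0 queue=[T4,T6,T2] holders={T5}
Final holders: T5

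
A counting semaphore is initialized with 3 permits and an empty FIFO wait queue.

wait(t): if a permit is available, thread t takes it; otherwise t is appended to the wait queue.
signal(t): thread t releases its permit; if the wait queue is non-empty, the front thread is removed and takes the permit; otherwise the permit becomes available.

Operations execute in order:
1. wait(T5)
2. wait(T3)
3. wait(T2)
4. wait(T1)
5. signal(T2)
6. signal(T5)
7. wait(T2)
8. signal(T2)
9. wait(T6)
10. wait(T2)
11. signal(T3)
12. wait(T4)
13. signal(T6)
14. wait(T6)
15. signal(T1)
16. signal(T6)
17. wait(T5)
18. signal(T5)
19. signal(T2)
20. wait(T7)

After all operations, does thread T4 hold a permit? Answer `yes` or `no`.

Step 1: wait(T5) -> count=2 queue=[] holders={T5}
Step 2: wait(T3) -> count=1 queue=[] holders={T3,T5}
Step 3: wait(T2) -> count=0 queue=[] holders={T2,T3,T5}
Step 4: wait(T1) -> count=0 queue=[T1] holders={T2,T3,T5}
Step 5: signal(T2) -> count=0 queue=[] holders={T1,T3,T5}
Step 6: signal(T5) -> count=1 queue=[] holders={T1,T3}
Step 7: wait(T2) -> count=0 queue=[] holders={T1,T2,T3}
Step 8: signal(T2) -> count=1 queue=[] holders={T1,T3}
Step 9: wait(T6) -> count=0 queue=[] holders={T1,T3,T6}
Step 10: wait(T2) -> count=0 queue=[T2] holders={T1,T3,T6}
Step 11: signal(T3) -> count=0 queue=[] holders={T1,T2,T6}
Step 12: wait(T4) -> count=0 queue=[T4] holders={T1,T2,T6}
Step 13: signal(T6) -> count=0 queue=[] holders={T1,T2,T4}
Step 14: wait(T6) -> count=0 queue=[T6] holders={T1,T2,T4}
Step 15: signal(T1) -> count=0 queue=[] holders={T2,T4,T6}
Step 16: signal(T6) -> count=1 queue=[] holders={T2,T4}
Step 17: wait(T5) -> count=0 queue=[] holders={T2,T4,T5}
Step 18: signal(T5) -> count=1 queue=[] holders={T2,T4}
Step 19: signal(T2) -> count=2 queue=[] holders={T4}
Step 20: wait(T7) -> count=1 queue=[] holders={T4,T7}
Final holders: {T4,T7} -> T4 in holders

Answer: yes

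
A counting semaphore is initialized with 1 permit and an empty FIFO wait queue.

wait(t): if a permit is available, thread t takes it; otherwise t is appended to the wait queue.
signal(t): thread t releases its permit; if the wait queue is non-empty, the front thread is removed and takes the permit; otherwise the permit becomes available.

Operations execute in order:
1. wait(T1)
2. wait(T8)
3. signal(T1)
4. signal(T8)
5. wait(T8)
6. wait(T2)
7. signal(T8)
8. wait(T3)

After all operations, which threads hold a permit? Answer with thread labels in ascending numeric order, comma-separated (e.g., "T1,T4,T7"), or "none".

Step 1: wait(T1) -> count=0 queue=[] holders={T1}
Step 2: wait(T8) -> count=0 queue=[T8] holders={T1}
Step 3: signal(T1) -> count=0 queue=[] holders={T8}
Step 4: signal(T8) -> count=1 queue=[] holders={none}
Step 5: wait(T8) -> count=0 queue=[] holders={T8}
Step 6: wait(T2) -> count=0 queue=[T2] holders={T8}
Step 7: signal(T8) -> count=0 queue=[] holders={T2}
Step 8: wait(T3) -> count=0 queue=[T3] holders={T2}
Final holders: T2

Answer: T2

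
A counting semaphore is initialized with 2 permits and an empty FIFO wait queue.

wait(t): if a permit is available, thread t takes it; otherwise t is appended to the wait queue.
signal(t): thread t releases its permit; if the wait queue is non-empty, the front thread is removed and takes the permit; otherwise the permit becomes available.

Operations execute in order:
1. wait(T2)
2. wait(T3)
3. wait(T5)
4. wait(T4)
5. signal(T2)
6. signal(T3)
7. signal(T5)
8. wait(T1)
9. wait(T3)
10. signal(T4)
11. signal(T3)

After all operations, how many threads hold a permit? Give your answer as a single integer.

Step 1: wait(T2) -> count=1 queue=[] holders={T2}
Step 2: wait(T3) -> count=0 queue=[] holders={T2,T3}
Step 3: wait(T5) -> count=0 queue=[T5] holders={T2,T3}
Step 4: wait(T4) -> count=0 queue=[T5,T4] holders={T2,T3}
Step 5: signal(T2) -> count=0 queue=[T4] holders={T3,T5}
Step 6: signal(T3) -> count=0 queue=[] holders={T4,T5}
Step 7: signal(T5) -> count=1 queue=[] holders={T4}
Step 8: wait(T1) -> count=0 queue=[] holders={T1,T4}
Step 9: wait(T3) -> count=0 queue=[T3] holders={T1,T4}
Step 10: signal(T4) -> count=0 queue=[] holders={T1,T3}
Step 11: signal(T3) -> count=1 queue=[] holders={T1}
Final holders: {T1} -> 1 thread(s)

Answer: 1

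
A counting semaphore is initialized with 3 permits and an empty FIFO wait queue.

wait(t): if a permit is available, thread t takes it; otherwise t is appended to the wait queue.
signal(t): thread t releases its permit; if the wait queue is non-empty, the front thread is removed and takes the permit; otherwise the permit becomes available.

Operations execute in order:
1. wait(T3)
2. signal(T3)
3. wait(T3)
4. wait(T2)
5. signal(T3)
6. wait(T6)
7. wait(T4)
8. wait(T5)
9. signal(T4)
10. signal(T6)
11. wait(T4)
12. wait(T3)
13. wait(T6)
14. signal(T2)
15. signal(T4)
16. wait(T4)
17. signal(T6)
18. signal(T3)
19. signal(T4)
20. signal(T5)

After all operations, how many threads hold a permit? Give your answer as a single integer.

Step 1: wait(T3) -> count=2 queue=[] holders={T3}
Step 2: signal(T3) -> count=3 queue=[] holders={none}
Step 3: wait(T3) -> count=2 queue=[] holders={T3}
Step 4: wait(T2) -> count=1 queue=[] holders={T2,T3}
Step 5: signal(T3) -> count=2 queue=[] holders={T2}
Step 6: wait(T6) -> count=1 queue=[] holders={T2,T6}
Step 7: wait(T4) -> count=0 queue=[] holders={T2,T4,T6}
Step 8: wait(T5) -> count=0 queue=[T5] holders={T2,T4,T6}
Step 9: signal(T4) -> count=0 queue=[] holders={T2,T5,T6}
Step 10: signal(T6) -> count=1 queue=[] holders={T2,T5}
Step 11: wait(T4) -> count=0 queue=[] holders={T2,T4,T5}
Step 12: wait(T3) -> count=0 queue=[T3] holders={T2,T4,T5}
Step 13: wait(T6) -> count=0 queue=[T3,T6] holders={T2,T4,T5}
Step 14: signal(T2) -> count=0 queue=[T6] holders={T3,T4,T5}
Step 15: signal(T4) -> count=0 queue=[] holders={T3,T5,T6}
Step 16: wait(T4) -> count=0 queue=[T4] holders={T3,T5,T6}
Step 17: signal(T6) -> count=0 queue=[] holders={T3,T4,T5}
Step 18: signal(T3) -> count=1 queue=[] holders={T4,T5}
Step 19: signal(T4) -> count=2 queue=[] holders={T5}
Step 20: signal(T5) -> count=3 queue=[] holders={none}
Final holders: {none} -> 0 thread(s)

Answer: 0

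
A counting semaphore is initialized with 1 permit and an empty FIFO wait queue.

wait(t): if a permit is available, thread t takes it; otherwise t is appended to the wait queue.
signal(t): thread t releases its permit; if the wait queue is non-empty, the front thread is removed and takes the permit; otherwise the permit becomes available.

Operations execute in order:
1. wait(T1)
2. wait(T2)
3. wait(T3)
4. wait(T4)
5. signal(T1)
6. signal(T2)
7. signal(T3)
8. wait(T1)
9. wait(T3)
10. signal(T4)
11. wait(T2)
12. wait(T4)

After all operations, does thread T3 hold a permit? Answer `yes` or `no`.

Answer: no

Derivation:
Step 1: wait(T1) -> count=0 queue=[] holders={T1}
Step 2: wait(T2) -> count=0 queue=[T2] holders={T1}
Step 3: wait(T3) -> count=0 queue=[T2,T3] holders={T1}
Step 4: wait(T4) -> count=0 queue=[T2,T3,T4] holders={T1}
Step 5: signal(T1) -> count=0 queue=[T3,T4] holders={T2}
Step 6: signal(T2) -> count=0 queue=[T4] holders={T3}
Step 7: signal(T3) -> count=0 queue=[] holders={T4}
Step 8: wait(T1) -> count=0 queue=[T1] holders={T4}
Step 9: wait(T3) -> count=0 queue=[T1,T3] holders={T4}
Step 10: signal(T4) -> count=0 queue=[T3] holders={T1}
Step 11: wait(T2) -> count=0 queue=[T3,T2] holders={T1}
Step 12: wait(T4) -> count=0 queue=[T3,T2,T4] holders={T1}
Final holders: {T1} -> T3 not in holders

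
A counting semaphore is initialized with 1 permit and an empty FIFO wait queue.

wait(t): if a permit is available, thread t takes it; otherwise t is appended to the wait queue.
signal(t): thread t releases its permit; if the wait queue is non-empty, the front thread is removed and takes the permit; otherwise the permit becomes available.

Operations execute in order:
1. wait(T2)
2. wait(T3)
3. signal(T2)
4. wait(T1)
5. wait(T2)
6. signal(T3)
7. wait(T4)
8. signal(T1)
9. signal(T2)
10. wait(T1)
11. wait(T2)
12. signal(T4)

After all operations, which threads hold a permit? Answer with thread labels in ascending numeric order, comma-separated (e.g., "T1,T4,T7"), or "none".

Step 1: wait(T2) -> count=0 queue=[] holders={T2}
Step 2: wait(T3) -> count=0 queue=[T3] holders={T2}
Step 3: signal(T2) -> count=0 queue=[] holders={T3}
Step 4: wait(T1) -> count=0 queue=[T1] holders={T3}
Step 5: wait(T2) -> count=0 queue=[T1,T2] holders={T3}
Step 6: signal(T3) -> count=0 queue=[T2] holders={T1}
Step 7: wait(T4) -> count=0 queue=[T2,T4] holders={T1}
Step 8: signal(T1) -> count=0 queue=[T4] holders={T2}
Step 9: signal(T2) -> count=0 queue=[] holders={T4}
Step 10: wait(T1) -> count=0 queue=[T1] holders={T4}
Step 11: wait(T2) -> count=0 queue=[T1,T2] holders={T4}
Step 12: signal(T4) -> count=0 queue=[T2] holders={T1}
Final holders: T1

Answer: T1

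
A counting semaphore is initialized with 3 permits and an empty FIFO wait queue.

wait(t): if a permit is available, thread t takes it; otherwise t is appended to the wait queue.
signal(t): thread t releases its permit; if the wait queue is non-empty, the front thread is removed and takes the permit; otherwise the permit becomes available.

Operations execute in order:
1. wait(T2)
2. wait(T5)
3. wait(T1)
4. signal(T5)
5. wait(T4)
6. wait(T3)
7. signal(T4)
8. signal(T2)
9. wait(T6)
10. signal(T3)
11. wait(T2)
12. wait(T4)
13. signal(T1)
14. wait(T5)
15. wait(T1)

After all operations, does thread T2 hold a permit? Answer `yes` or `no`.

Step 1: wait(T2) -> count=2 queue=[] holders={T2}
Step 2: wait(T5) -> count=1 queue=[] holders={T2,T5}
Step 3: wait(T1) -> count=0 queue=[] holders={T1,T2,T5}
Step 4: signal(T5) -> count=1 queue=[] holders={T1,T2}
Step 5: wait(T4) -> count=0 queue=[] holders={T1,T2,T4}
Step 6: wait(T3) -> count=0 queue=[T3] holders={T1,T2,T4}
Step 7: signal(T4) -> count=0 queue=[] holders={T1,T2,T3}
Step 8: signal(T2) -> count=1 queue=[] holders={T1,T3}
Step 9: wait(T6) -> count=0 queue=[] holders={T1,T3,T6}
Step 10: signal(T3) -> count=1 queue=[] holders={T1,T6}
Step 11: wait(T2) -> count=0 queue=[] holders={T1,T2,T6}
Step 12: wait(T4) -> count=0 queue=[T4] holders={T1,T2,T6}
Step 13: signal(T1) -> count=0 queue=[] holders={T2,T4,T6}
Step 14: wait(T5) -> count=0 queue=[T5] holders={T2,T4,T6}
Step 15: wait(T1) -> count=0 queue=[T5,T1] holders={T2,T4,T6}
Final holders: {T2,T4,T6} -> T2 in holders

Answer: yes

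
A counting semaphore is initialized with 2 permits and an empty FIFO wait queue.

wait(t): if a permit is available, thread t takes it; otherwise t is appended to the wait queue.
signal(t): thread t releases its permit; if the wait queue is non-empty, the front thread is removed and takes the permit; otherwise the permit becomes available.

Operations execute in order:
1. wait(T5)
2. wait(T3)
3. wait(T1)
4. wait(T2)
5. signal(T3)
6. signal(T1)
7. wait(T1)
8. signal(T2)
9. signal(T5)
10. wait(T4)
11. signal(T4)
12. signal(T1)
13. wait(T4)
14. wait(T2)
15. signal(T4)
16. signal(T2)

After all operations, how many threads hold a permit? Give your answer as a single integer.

Answer: 0

Derivation:
Step 1: wait(T5) -> count=1 queue=[] holders={T5}
Step 2: wait(T3) -> count=0 queue=[] holders={T3,T5}
Step 3: wait(T1) -> count=0 queue=[T1] holders={T3,T5}
Step 4: wait(T2) -> count=0 queue=[T1,T2] holders={T3,T5}
Step 5: signal(T3) -> count=0 queue=[T2] holders={T1,T5}
Step 6: signal(T1) -> count=0 queue=[] holders={T2,T5}
Step 7: wait(T1) -> count=0 queue=[T1] holders={T2,T5}
Step 8: signal(T2) -> count=0 queue=[] holders={T1,T5}
Step 9: signal(T5) -> count=1 queue=[] holders={T1}
Step 10: wait(T4) -> count=0 queue=[] holders={T1,T4}
Step 11: signal(T4) -> count=1 queue=[] holders={T1}
Step 12: signal(T1) -> count=2 queue=[] holders={none}
Step 13: wait(T4) -> count=1 queue=[] holders={T4}
Step 14: wait(T2) -> count=0 queue=[] holders={T2,T4}
Step 15: signal(T4) -> count=1 queue=[] holders={T2}
Step 16: signal(T2) -> count=2 queue=[] holders={none}
Final holders: {none} -> 0 thread(s)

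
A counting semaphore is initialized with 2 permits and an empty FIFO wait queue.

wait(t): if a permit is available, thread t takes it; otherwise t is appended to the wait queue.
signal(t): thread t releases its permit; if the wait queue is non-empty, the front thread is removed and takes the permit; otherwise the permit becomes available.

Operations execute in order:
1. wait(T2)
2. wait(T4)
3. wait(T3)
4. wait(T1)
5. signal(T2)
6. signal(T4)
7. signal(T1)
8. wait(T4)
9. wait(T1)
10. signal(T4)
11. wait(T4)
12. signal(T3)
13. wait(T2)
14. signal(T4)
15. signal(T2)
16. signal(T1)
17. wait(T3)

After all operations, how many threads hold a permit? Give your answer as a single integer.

Answer: 1

Derivation:
Step 1: wait(T2) -> count=1 queue=[] holders={T2}
Step 2: wait(T4) -> count=0 queue=[] holders={T2,T4}
Step 3: wait(T3) -> count=0 queue=[T3] holders={T2,T4}
Step 4: wait(T1) -> count=0 queue=[T3,T1] holders={T2,T4}
Step 5: signal(T2) -> count=0 queue=[T1] holders={T3,T4}
Step 6: signal(T4) -> count=0 queue=[] holders={T1,T3}
Step 7: signal(T1) -> count=1 queue=[] holders={T3}
Step 8: wait(T4) -> count=0 queue=[] holders={T3,T4}
Step 9: wait(T1) -> count=0 queue=[T1] holders={T3,T4}
Step 10: signal(T4) -> count=0 queue=[] holders={T1,T3}
Step 11: wait(T4) -> count=0 queue=[T4] holders={T1,T3}
Step 12: signal(T3) -> count=0 queue=[] holders={T1,T4}
Step 13: wait(T2) -> count=0 queue=[T2] holders={T1,T4}
Step 14: signal(T4) -> count=0 queue=[] holders={T1,T2}
Step 15: signal(T2) -> count=1 queue=[] holders={T1}
Step 16: signal(T1) -> count=2 queue=[] holders={none}
Step 17: wait(T3) -> count=1 queue=[] holders={T3}
Final holders: {T3} -> 1 thread(s)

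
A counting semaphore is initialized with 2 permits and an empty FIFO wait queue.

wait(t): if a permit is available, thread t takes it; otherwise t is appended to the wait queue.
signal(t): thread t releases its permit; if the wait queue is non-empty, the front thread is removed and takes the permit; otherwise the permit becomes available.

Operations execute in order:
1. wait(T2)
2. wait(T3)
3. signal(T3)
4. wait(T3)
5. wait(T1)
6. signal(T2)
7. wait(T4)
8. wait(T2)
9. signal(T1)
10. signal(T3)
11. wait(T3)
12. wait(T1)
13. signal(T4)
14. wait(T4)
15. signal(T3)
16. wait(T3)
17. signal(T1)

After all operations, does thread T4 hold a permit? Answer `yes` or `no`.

Step 1: wait(T2) -> count=1 queue=[] holders={T2}
Step 2: wait(T3) -> count=0 queue=[] holders={T2,T3}
Step 3: signal(T3) -> count=1 queue=[] holders={T2}
Step 4: wait(T3) -> count=0 queue=[] holders={T2,T3}
Step 5: wait(T1) -> count=0 queue=[T1] holders={T2,T3}
Step 6: signal(T2) -> count=0 queue=[] holders={T1,T3}
Step 7: wait(T4) -> count=0 queue=[T4] holders={T1,T3}
Step 8: wait(T2) -> count=0 queue=[T4,T2] holders={T1,T3}
Step 9: signal(T1) -> count=0 queue=[T2] holders={T3,T4}
Step 10: signal(T3) -> count=0 queue=[] holders={T2,T4}
Step 11: wait(T3) -> count=0 queue=[T3] holders={T2,T4}
Step 12: wait(T1) -> count=0 queue=[T3,T1] holders={T2,T4}
Step 13: signal(T4) -> count=0 queue=[T1] holders={T2,T3}
Step 14: wait(T4) -> count=0 queue=[T1,T4] holders={T2,T3}
Step 15: signal(T3) -> count=0 queue=[T4] holders={T1,T2}
Step 16: wait(T3) -> count=0 queue=[T4,T3] holders={T1,T2}
Step 17: signal(T1) -> count=0 queue=[T3] holders={T2,T4}
Final holders: {T2,T4} -> T4 in holders

Answer: yes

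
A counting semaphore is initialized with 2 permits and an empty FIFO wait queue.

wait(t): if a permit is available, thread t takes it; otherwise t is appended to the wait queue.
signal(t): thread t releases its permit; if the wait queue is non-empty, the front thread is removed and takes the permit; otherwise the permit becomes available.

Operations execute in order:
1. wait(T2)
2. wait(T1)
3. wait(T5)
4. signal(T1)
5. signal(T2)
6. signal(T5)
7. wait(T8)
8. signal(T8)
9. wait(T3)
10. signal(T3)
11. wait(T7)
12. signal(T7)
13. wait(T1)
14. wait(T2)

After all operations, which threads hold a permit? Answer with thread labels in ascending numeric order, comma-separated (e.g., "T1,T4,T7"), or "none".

Answer: T1,T2

Derivation:
Step 1: wait(T2) -> count=1 queue=[] holders={T2}
Step 2: wait(T1) -> count=0 queue=[] holders={T1,T2}
Step 3: wait(T5) -> count=0 queue=[T5] holders={T1,T2}
Step 4: signal(T1) -> count=0 queue=[] holders={T2,T5}
Step 5: signal(T2) -> count=1 queue=[] holders={T5}
Step 6: signal(T5) -> count=2 queue=[] holders={none}
Step 7: wait(T8) -> count=1 queue=[] holders={T8}
Step 8: signal(T8) -> count=2 queue=[] holders={none}
Step 9: wait(T3) -> count=1 queue=[] holders={T3}
Step 10: signal(T3) -> count=2 queue=[] holders={none}
Step 11: wait(T7) -> count=1 queue=[] holders={T7}
Step 12: signal(T7) -> count=2 queue=[] holders={none}
Step 13: wait(T1) -> count=1 queue=[] holders={T1}
Step 14: wait(T2) -> count=0 queue=[] holders={T1,T2}
Final holders: T1,T2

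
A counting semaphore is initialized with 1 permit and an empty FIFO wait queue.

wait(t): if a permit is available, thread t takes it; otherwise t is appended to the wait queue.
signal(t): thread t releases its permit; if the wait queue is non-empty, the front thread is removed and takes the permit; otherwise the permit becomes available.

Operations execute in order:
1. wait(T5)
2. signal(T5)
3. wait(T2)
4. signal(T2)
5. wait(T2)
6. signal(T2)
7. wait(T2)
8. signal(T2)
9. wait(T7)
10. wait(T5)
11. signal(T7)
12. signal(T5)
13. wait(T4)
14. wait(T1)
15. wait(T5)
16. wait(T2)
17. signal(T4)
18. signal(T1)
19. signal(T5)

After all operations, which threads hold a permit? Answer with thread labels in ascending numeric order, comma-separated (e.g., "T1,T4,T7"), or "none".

Answer: T2

Derivation:
Step 1: wait(T5) -> count=0 queue=[] holders={T5}
Step 2: signal(T5) -> count=1 queue=[] holders={none}
Step 3: wait(T2) -> count=0 queue=[] holders={T2}
Step 4: signal(T2) -> count=1 queue=[] holders={none}
Step 5: wait(T2) -> count=0 queue=[] holders={T2}
Step 6: signal(T2) -> count=1 queue=[] holders={none}
Step 7: wait(T2) -> count=0 queue=[] holders={T2}
Step 8: signal(T2) -> count=1 queue=[] holders={none}
Step 9: wait(T7) -> count=0 queue=[] holders={T7}
Step 10: wait(T5) -> count=0 queue=[T5] holders={T7}
Step 11: signal(T7) -> count=0 queue=[] holders={T5}
Step 12: signal(T5) -> count=1 queue=[] holders={none}
Step 13: wait(T4) -> count=0 queue=[] holders={T4}
Step 14: wait(T1) -> count=0 queue=[T1] holders={T4}
Step 15: wait(T5) -> count=0 queue=[T1,T5] holders={T4}
Step 16: wait(T2) -> count=0 queue=[T1,T5,T2] holders={T4}
Step 17: signal(T4) -> count=0 queue=[T5,T2] holders={T1}
Step 18: signal(T1) -> count=0 queue=[T2] holders={T5}
Step 19: signal(T5) -> count=0 queue=[] holders={T2}
Final holders: T2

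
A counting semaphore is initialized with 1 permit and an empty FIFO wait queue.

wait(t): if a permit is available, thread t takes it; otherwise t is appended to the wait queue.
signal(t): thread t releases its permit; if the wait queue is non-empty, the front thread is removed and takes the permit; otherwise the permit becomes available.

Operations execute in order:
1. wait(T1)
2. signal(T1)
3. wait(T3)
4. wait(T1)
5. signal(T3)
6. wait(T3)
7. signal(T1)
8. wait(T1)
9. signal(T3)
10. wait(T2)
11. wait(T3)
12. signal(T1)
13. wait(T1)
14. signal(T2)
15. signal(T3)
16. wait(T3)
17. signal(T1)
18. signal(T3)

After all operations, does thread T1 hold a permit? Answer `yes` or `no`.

Answer: no

Derivation:
Step 1: wait(T1) -> count=0 queue=[] holders={T1}
Step 2: signal(T1) -> count=1 queue=[] holders={none}
Step 3: wait(T3) -> count=0 queue=[] holders={T3}
Step 4: wait(T1) -> count=0 queue=[T1] holders={T3}
Step 5: signal(T3) -> count=0 queue=[] holders={T1}
Step 6: wait(T3) -> count=0 queue=[T3] holders={T1}
Step 7: signal(T1) -> count=0 queue=[] holders={T3}
Step 8: wait(T1) -> count=0 queue=[T1] holders={T3}
Step 9: signal(T3) -> count=0 queue=[] holders={T1}
Step 10: wait(T2) -> count=0 queue=[T2] holders={T1}
Step 11: wait(T3) -> count=0 queue=[T2,T3] holders={T1}
Step 12: signal(T1) -> count=0 queue=[T3] holders={T2}
Step 13: wait(T1) -> count=0 queue=[T3,T1] holders={T2}
Step 14: signal(T2) -> count=0 queue=[T1] holders={T3}
Step 15: signal(T3) -> count=0 queue=[] holders={T1}
Step 16: wait(T3) -> count=0 queue=[T3] holders={T1}
Step 17: signal(T1) -> count=0 queue=[] holders={T3}
Step 18: signal(T3) -> count=1 queue=[] holders={none}
Final holders: {none} -> T1 not in holders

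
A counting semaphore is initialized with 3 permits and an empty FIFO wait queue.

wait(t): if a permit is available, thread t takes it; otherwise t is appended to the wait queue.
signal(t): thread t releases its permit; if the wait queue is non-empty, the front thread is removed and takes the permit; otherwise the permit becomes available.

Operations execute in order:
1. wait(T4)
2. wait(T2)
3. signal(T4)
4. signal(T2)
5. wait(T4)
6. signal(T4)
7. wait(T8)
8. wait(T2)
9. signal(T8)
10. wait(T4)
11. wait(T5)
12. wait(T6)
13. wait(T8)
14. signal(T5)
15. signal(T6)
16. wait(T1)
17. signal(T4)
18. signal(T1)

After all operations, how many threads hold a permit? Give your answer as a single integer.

Step 1: wait(T4) -> count=2 queue=[] holders={T4}
Step 2: wait(T2) -> count=1 queue=[] holders={T2,T4}
Step 3: signal(T4) -> count=2 queue=[] holders={T2}
Step 4: signal(T2) -> count=3 queue=[] holders={none}
Step 5: wait(T4) -> count=2 queue=[] holders={T4}
Step 6: signal(T4) -> count=3 queue=[] holders={none}
Step 7: wait(T8) -> count=2 queue=[] holders={T8}
Step 8: wait(T2) -> count=1 queue=[] holders={T2,T8}
Step 9: signal(T8) -> count=2 queue=[] holders={T2}
Step 10: wait(T4) -> count=1 queue=[] holders={T2,T4}
Step 11: wait(T5) -> count=0 queue=[] holders={T2,T4,T5}
Step 12: wait(T6) -> count=0 queue=[T6] holders={T2,T4,T5}
Step 13: wait(T8) -> count=0 queue=[T6,T8] holders={T2,T4,T5}
Step 14: signal(T5) -> count=0 queue=[T8] holders={T2,T4,T6}
Step 15: signal(T6) -> count=0 queue=[] holders={T2,T4,T8}
Step 16: wait(T1) -> count=0 queue=[T1] holders={T2,T4,T8}
Step 17: signal(T4) -> count=0 queue=[] holders={T1,T2,T8}
Step 18: signal(T1) -> count=1 queue=[] holders={T2,T8}
Final holders: {T2,T8} -> 2 thread(s)

Answer: 2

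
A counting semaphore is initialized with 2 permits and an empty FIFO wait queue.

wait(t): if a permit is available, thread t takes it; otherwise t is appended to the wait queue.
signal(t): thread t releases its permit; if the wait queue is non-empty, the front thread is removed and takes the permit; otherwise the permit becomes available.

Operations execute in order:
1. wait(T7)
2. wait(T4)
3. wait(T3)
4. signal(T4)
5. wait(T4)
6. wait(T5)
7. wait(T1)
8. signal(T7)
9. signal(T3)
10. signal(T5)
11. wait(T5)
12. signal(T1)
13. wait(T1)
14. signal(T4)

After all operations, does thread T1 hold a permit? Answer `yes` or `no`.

Answer: yes

Derivation:
Step 1: wait(T7) -> count=1 queue=[] holders={T7}
Step 2: wait(T4) -> count=0 queue=[] holders={T4,T7}
Step 3: wait(T3) -> count=0 queue=[T3] holders={T4,T7}
Step 4: signal(T4) -> count=0 queue=[] holders={T3,T7}
Step 5: wait(T4) -> count=0 queue=[T4] holders={T3,T7}
Step 6: wait(T5) -> count=0 queue=[T4,T5] holders={T3,T7}
Step 7: wait(T1) -> count=0 queue=[T4,T5,T1] holders={T3,T7}
Step 8: signal(T7) -> count=0 queue=[T5,T1] holders={T3,T4}
Step 9: signal(T3) -> count=0 queue=[T1] holders={T4,T5}
Step 10: signal(T5) -> count=0 queue=[] holders={T1,T4}
Step 11: wait(T5) -> count=0 queue=[T5] holders={T1,T4}
Step 12: signal(T1) -> count=0 queue=[] holders={T4,T5}
Step 13: wait(T1) -> count=0 queue=[T1] holders={T4,T5}
Step 14: signal(T4) -> count=0 queue=[] holders={T1,T5}
Final holders: {T1,T5} -> T1 in holders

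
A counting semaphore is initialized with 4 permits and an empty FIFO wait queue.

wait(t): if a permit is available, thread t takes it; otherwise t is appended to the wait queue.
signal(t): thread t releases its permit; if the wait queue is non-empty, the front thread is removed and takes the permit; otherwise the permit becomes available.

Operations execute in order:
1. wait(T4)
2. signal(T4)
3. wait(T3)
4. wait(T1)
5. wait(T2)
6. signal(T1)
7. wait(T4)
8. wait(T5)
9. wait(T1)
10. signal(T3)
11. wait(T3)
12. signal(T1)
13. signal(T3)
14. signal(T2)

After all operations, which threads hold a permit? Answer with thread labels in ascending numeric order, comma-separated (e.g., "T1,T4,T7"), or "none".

Step 1: wait(T4) -> count=3 queue=[] holders={T4}
Step 2: signal(T4) -> count=4 queue=[] holders={none}
Step 3: wait(T3) -> count=3 queue=[] holders={T3}
Step 4: wait(T1) -> count=2 queue=[] holders={T1,T3}
Step 5: wait(T2) -> count=1 queue=[] holders={T1,T2,T3}
Step 6: signal(T1) -> count=2 queue=[] holders={T2,T3}
Step 7: wait(T4) -> count=1 queue=[] holders={T2,T3,T4}
Step 8: wait(T5) -> count=0 queue=[] holders={T2,T3,T4,T5}
Step 9: wait(T1) -> count=0 queue=[T1] holders={T2,T3,T4,T5}
Step 10: signal(T3) -> count=0 queue=[] holders={T1,T2,T4,T5}
Step 11: wait(T3) -> count=0 queue=[T3] holders={T1,T2,T4,T5}
Step 12: signal(T1) -> count=0 queue=[] holders={T2,T3,T4,T5}
Step 13: signal(T3) -> count=1 queue=[] holders={T2,T4,T5}
Step 14: signal(T2) -> count=2 queue=[] holders={T4,T5}
Final holders: T4,T5

Answer: T4,T5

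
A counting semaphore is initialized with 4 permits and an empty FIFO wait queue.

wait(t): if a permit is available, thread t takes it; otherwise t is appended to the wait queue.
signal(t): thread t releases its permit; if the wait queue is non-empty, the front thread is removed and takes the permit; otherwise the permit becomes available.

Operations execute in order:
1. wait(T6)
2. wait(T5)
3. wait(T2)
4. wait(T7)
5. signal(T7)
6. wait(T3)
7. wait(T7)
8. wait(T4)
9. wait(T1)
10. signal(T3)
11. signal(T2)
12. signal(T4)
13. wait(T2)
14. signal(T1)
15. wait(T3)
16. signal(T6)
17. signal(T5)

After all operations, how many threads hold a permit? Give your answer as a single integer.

Answer: 3

Derivation:
Step 1: wait(T6) -> count=3 queue=[] holders={T6}
Step 2: wait(T5) -> count=2 queue=[] holders={T5,T6}
Step 3: wait(T2) -> count=1 queue=[] holders={T2,T5,T6}
Step 4: wait(T7) -> count=0 queue=[] holders={T2,T5,T6,T7}
Step 5: signal(T7) -> count=1 queue=[] holders={T2,T5,T6}
Step 6: wait(T3) -> count=0 queue=[] holders={T2,T3,T5,T6}
Step 7: wait(T7) -> count=0 queue=[T7] holders={T2,T3,T5,T6}
Step 8: wait(T4) -> count=0 queue=[T7,T4] holders={T2,T3,T5,T6}
Step 9: wait(T1) -> count=0 queue=[T7,T4,T1] holders={T2,T3,T5,T6}
Step 10: signal(T3) -> count=0 queue=[T4,T1] holders={T2,T5,T6,T7}
Step 11: signal(T2) -> count=0 queue=[T1] holders={T4,T5,T6,T7}
Step 12: signal(T4) -> count=0 queue=[] holders={T1,T5,T6,T7}
Step 13: wait(T2) -> count=0 queue=[T2] holders={T1,T5,T6,T7}
Step 14: signal(T1) -> count=0 queue=[] holders={T2,T5,T6,T7}
Step 15: wait(T3) -> count=0 queue=[T3] holders={T2,T5,T6,T7}
Step 16: signal(T6) -> count=0 queue=[] holders={T2,T3,T5,T7}
Step 17: signal(T5) -> count=1 queue=[] holders={T2,T3,T7}
Final holders: {T2,T3,T7} -> 3 thread(s)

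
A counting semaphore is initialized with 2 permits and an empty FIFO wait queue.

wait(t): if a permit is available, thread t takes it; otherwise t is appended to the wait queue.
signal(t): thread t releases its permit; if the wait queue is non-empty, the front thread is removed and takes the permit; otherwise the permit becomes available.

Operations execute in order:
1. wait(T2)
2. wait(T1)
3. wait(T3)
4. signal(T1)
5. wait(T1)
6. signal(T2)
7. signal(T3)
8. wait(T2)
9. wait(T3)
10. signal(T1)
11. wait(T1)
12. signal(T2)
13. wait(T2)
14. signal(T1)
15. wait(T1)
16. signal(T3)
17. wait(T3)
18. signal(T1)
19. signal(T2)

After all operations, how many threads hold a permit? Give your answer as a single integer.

Step 1: wait(T2) -> count=1 queue=[] holders={T2}
Step 2: wait(T1) -> count=0 queue=[] holders={T1,T2}
Step 3: wait(T3) -> count=0 queue=[T3] holders={T1,T2}
Step 4: signal(T1) -> count=0 queue=[] holders={T2,T3}
Step 5: wait(T1) -> count=0 queue=[T1] holders={T2,T3}
Step 6: signal(T2) -> count=0 queue=[] holders={T1,T3}
Step 7: signal(T3) -> count=1 queue=[] holders={T1}
Step 8: wait(T2) -> count=0 queue=[] holders={T1,T2}
Step 9: wait(T3) -> count=0 queue=[T3] holders={T1,T2}
Step 10: signal(T1) -> count=0 queue=[] holders={T2,T3}
Step 11: wait(T1) -> count=0 queue=[T1] holders={T2,T3}
Step 12: signal(T2) -> count=0 queue=[] holders={T1,T3}
Step 13: wait(T2) -> count=0 queue=[T2] holders={T1,T3}
Step 14: signal(T1) -> count=0 queue=[] holders={T2,T3}
Step 15: wait(T1) -> count=0 queue=[T1] holders={T2,T3}
Step 16: signal(T3) -> count=0 queue=[] holders={T1,T2}
Step 17: wait(T3) -> count=0 queue=[T3] holders={T1,T2}
Step 18: signal(T1) -> count=0 queue=[] holders={T2,T3}
Step 19: signal(T2) -> count=1 queue=[] holders={T3}
Final holders: {T3} -> 1 thread(s)

Answer: 1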